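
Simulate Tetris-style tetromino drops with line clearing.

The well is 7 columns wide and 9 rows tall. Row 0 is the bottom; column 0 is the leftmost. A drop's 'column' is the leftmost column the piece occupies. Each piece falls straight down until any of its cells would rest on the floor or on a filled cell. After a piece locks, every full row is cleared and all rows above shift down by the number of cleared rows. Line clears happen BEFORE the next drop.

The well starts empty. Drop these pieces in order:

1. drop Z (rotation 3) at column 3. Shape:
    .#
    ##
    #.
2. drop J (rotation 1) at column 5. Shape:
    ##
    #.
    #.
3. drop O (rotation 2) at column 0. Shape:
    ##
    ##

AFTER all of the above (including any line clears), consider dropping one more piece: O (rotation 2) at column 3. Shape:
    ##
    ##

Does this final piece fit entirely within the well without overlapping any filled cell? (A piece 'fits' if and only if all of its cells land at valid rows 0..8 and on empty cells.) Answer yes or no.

Drop 1: Z rot3 at col 3 lands with bottom-row=0; cleared 0 line(s) (total 0); column heights now [0 0 0 2 3 0 0], max=3
Drop 2: J rot1 at col 5 lands with bottom-row=0; cleared 0 line(s) (total 0); column heights now [0 0 0 2 3 3 3], max=3
Drop 3: O rot2 at col 0 lands with bottom-row=0; cleared 0 line(s) (total 0); column heights now [2 2 0 2 3 3 3], max=3
Test piece O rot2 at col 3 (width 2): heights before test = [2 2 0 2 3 3 3]; fits = True

Answer: yes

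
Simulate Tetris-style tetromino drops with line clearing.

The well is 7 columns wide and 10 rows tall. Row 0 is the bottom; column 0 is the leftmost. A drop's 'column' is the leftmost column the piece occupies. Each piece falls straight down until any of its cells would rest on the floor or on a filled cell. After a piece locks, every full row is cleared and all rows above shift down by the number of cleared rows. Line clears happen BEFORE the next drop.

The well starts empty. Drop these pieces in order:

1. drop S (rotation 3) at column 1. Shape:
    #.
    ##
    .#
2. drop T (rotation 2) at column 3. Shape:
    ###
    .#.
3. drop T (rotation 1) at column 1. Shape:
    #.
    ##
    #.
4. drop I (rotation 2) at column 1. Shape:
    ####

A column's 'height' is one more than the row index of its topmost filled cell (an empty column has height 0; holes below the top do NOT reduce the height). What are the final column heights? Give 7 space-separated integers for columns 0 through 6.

Drop 1: S rot3 at col 1 lands with bottom-row=0; cleared 0 line(s) (total 0); column heights now [0 3 2 0 0 0 0], max=3
Drop 2: T rot2 at col 3 lands with bottom-row=0; cleared 0 line(s) (total 0); column heights now [0 3 2 2 2 2 0], max=3
Drop 3: T rot1 at col 1 lands with bottom-row=3; cleared 0 line(s) (total 0); column heights now [0 6 5 2 2 2 0], max=6
Drop 4: I rot2 at col 1 lands with bottom-row=6; cleared 0 line(s) (total 0); column heights now [0 7 7 7 7 2 0], max=7

Answer: 0 7 7 7 7 2 0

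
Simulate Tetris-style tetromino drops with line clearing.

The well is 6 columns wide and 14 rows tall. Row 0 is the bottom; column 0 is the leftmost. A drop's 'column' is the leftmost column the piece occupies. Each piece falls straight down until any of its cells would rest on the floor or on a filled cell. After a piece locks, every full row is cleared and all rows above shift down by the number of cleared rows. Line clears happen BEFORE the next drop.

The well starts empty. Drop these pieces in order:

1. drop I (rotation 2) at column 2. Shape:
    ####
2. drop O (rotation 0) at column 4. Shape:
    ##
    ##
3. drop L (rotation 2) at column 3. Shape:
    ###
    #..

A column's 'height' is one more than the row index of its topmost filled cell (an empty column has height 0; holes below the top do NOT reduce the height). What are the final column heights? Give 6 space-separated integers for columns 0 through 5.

Answer: 0 0 1 4 4 4

Derivation:
Drop 1: I rot2 at col 2 lands with bottom-row=0; cleared 0 line(s) (total 0); column heights now [0 0 1 1 1 1], max=1
Drop 2: O rot0 at col 4 lands with bottom-row=1; cleared 0 line(s) (total 0); column heights now [0 0 1 1 3 3], max=3
Drop 3: L rot2 at col 3 lands with bottom-row=2; cleared 0 line(s) (total 0); column heights now [0 0 1 4 4 4], max=4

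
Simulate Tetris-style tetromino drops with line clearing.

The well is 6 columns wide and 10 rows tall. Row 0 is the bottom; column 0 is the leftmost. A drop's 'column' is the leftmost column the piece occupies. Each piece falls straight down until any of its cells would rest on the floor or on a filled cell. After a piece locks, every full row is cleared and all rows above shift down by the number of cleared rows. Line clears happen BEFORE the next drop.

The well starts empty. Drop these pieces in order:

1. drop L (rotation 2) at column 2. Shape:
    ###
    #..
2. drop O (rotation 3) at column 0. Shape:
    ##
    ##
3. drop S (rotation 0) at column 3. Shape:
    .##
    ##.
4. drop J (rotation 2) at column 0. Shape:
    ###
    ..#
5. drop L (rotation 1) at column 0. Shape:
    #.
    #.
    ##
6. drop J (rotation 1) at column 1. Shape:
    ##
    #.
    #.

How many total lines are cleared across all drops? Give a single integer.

Answer: 0

Derivation:
Drop 1: L rot2 at col 2 lands with bottom-row=0; cleared 0 line(s) (total 0); column heights now [0 0 2 2 2 0], max=2
Drop 2: O rot3 at col 0 lands with bottom-row=0; cleared 0 line(s) (total 0); column heights now [2 2 2 2 2 0], max=2
Drop 3: S rot0 at col 3 lands with bottom-row=2; cleared 0 line(s) (total 0); column heights now [2 2 2 3 4 4], max=4
Drop 4: J rot2 at col 0 lands with bottom-row=2; cleared 0 line(s) (total 0); column heights now [4 4 4 3 4 4], max=4
Drop 5: L rot1 at col 0 lands with bottom-row=4; cleared 0 line(s) (total 0); column heights now [7 5 4 3 4 4], max=7
Drop 6: J rot1 at col 1 lands with bottom-row=5; cleared 0 line(s) (total 0); column heights now [7 8 8 3 4 4], max=8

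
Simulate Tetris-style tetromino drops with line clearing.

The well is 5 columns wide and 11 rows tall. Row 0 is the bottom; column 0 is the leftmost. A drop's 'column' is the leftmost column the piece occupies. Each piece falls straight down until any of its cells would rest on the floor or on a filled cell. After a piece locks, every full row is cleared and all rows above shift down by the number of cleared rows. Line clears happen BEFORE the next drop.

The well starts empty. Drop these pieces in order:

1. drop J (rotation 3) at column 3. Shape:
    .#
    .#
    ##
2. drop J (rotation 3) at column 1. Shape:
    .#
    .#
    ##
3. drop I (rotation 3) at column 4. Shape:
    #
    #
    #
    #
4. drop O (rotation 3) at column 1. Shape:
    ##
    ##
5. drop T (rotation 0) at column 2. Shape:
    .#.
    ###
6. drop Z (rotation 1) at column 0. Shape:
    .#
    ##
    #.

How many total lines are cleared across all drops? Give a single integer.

Answer: 0

Derivation:
Drop 1: J rot3 at col 3 lands with bottom-row=0; cleared 0 line(s) (total 0); column heights now [0 0 0 1 3], max=3
Drop 2: J rot3 at col 1 lands with bottom-row=0; cleared 0 line(s) (total 0); column heights now [0 1 3 1 3], max=3
Drop 3: I rot3 at col 4 lands with bottom-row=3; cleared 0 line(s) (total 0); column heights now [0 1 3 1 7], max=7
Drop 4: O rot3 at col 1 lands with bottom-row=3; cleared 0 line(s) (total 0); column heights now [0 5 5 1 7], max=7
Drop 5: T rot0 at col 2 lands with bottom-row=7; cleared 0 line(s) (total 0); column heights now [0 5 8 9 8], max=9
Drop 6: Z rot1 at col 0 lands with bottom-row=4; cleared 0 line(s) (total 0); column heights now [6 7 8 9 8], max=9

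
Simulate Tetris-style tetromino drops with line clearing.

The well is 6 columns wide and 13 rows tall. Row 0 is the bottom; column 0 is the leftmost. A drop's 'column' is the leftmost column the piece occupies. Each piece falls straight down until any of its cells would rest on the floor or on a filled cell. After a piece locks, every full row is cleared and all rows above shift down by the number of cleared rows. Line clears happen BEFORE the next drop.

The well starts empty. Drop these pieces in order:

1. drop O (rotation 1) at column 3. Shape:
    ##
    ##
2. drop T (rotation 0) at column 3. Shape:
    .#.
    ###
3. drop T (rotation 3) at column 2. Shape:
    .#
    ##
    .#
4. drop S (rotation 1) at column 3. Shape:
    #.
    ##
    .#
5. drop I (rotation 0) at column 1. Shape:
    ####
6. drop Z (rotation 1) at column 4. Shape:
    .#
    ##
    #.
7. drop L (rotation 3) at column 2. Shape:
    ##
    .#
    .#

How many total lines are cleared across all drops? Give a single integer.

Answer: 0

Derivation:
Drop 1: O rot1 at col 3 lands with bottom-row=0; cleared 0 line(s) (total 0); column heights now [0 0 0 2 2 0], max=2
Drop 2: T rot0 at col 3 lands with bottom-row=2; cleared 0 line(s) (total 0); column heights now [0 0 0 3 4 3], max=4
Drop 3: T rot3 at col 2 lands with bottom-row=3; cleared 0 line(s) (total 0); column heights now [0 0 5 6 4 3], max=6
Drop 4: S rot1 at col 3 lands with bottom-row=5; cleared 0 line(s) (total 0); column heights now [0 0 5 8 7 3], max=8
Drop 5: I rot0 at col 1 lands with bottom-row=8; cleared 0 line(s) (total 0); column heights now [0 9 9 9 9 3], max=9
Drop 6: Z rot1 at col 4 lands with bottom-row=9; cleared 0 line(s) (total 0); column heights now [0 9 9 9 11 12], max=12
Drop 7: L rot3 at col 2 lands with bottom-row=9; cleared 0 line(s) (total 0); column heights now [0 9 12 12 11 12], max=12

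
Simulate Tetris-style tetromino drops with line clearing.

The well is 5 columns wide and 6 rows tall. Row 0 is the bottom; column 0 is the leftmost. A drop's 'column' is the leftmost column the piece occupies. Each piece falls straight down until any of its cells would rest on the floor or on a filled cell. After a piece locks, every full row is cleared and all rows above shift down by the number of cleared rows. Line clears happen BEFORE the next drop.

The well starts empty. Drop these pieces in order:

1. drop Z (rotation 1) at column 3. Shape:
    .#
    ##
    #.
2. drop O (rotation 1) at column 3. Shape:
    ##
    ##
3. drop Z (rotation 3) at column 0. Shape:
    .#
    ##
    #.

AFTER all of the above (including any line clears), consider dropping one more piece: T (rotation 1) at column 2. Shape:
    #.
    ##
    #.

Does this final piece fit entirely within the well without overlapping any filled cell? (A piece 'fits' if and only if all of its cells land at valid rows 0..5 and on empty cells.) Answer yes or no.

Drop 1: Z rot1 at col 3 lands with bottom-row=0; cleared 0 line(s) (total 0); column heights now [0 0 0 2 3], max=3
Drop 2: O rot1 at col 3 lands with bottom-row=3; cleared 0 line(s) (total 0); column heights now [0 0 0 5 5], max=5
Drop 3: Z rot3 at col 0 lands with bottom-row=0; cleared 0 line(s) (total 0); column heights now [2 3 0 5 5], max=5
Test piece T rot1 at col 2 (width 2): heights before test = [2 3 0 5 5]; fits = False

Answer: no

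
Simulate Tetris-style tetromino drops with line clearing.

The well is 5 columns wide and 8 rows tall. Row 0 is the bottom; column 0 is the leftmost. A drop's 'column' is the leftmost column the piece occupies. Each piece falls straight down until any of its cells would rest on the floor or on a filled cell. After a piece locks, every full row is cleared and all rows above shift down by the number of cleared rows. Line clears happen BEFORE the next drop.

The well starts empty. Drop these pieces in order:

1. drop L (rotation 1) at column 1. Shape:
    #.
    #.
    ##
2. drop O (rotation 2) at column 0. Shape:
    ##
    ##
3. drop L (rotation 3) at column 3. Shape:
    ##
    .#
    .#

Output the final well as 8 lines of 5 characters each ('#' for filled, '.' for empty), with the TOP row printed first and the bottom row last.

Answer: .....
.....
.....
##...
##...
.#.##
.#..#
.##.#

Derivation:
Drop 1: L rot1 at col 1 lands with bottom-row=0; cleared 0 line(s) (total 0); column heights now [0 3 1 0 0], max=3
Drop 2: O rot2 at col 0 lands with bottom-row=3; cleared 0 line(s) (total 0); column heights now [5 5 1 0 0], max=5
Drop 3: L rot3 at col 3 lands with bottom-row=0; cleared 0 line(s) (total 0); column heights now [5 5 1 3 3], max=5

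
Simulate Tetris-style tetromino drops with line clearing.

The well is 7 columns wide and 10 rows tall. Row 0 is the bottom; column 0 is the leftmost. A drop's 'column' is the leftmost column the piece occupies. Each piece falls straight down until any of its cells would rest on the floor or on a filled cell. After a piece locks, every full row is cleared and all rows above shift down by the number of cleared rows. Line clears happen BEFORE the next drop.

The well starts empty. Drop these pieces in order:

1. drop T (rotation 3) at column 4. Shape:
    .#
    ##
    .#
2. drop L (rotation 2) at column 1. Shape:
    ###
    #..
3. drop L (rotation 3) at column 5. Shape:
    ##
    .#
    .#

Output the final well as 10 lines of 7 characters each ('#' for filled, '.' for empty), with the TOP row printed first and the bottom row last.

Drop 1: T rot3 at col 4 lands with bottom-row=0; cleared 0 line(s) (total 0); column heights now [0 0 0 0 2 3 0], max=3
Drop 2: L rot2 at col 1 lands with bottom-row=0; cleared 0 line(s) (total 0); column heights now [0 2 2 2 2 3 0], max=3
Drop 3: L rot3 at col 5 lands with bottom-row=1; cleared 0 line(s) (total 0); column heights now [0 2 2 2 2 4 4], max=4

Answer: .......
.......
.......
.......
.......
.......
.....##
.....##
.######
.#...#.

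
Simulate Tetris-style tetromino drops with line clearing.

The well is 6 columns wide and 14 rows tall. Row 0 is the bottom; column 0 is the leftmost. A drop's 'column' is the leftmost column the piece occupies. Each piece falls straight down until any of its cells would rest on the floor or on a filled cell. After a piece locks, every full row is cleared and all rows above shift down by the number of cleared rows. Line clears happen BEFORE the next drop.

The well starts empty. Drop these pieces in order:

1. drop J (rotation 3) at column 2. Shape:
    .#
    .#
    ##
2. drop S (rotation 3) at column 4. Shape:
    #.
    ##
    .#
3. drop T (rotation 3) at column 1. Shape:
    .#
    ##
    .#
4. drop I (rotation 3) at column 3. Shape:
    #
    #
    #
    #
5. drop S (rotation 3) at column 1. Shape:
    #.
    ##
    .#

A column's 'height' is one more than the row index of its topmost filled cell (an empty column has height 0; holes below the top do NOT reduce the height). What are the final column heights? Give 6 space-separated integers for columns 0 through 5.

Answer: 0 7 6 7 3 2

Derivation:
Drop 1: J rot3 at col 2 lands with bottom-row=0; cleared 0 line(s) (total 0); column heights now [0 0 1 3 0 0], max=3
Drop 2: S rot3 at col 4 lands with bottom-row=0; cleared 0 line(s) (total 0); column heights now [0 0 1 3 3 2], max=3
Drop 3: T rot3 at col 1 lands with bottom-row=1; cleared 0 line(s) (total 0); column heights now [0 3 4 3 3 2], max=4
Drop 4: I rot3 at col 3 lands with bottom-row=3; cleared 0 line(s) (total 0); column heights now [0 3 4 7 3 2], max=7
Drop 5: S rot3 at col 1 lands with bottom-row=4; cleared 0 line(s) (total 0); column heights now [0 7 6 7 3 2], max=7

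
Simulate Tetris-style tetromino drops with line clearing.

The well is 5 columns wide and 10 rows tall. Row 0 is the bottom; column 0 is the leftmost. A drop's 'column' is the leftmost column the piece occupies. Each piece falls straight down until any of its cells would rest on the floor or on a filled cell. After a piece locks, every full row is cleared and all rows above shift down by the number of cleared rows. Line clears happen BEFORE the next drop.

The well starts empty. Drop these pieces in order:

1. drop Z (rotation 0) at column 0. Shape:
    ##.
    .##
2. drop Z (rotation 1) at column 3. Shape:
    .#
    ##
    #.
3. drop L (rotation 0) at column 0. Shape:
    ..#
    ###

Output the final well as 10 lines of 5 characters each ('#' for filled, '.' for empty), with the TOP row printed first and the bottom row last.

Answer: .....
.....
.....
.....
.....
.....
..#..
###.#
##.##
.###.

Derivation:
Drop 1: Z rot0 at col 0 lands with bottom-row=0; cleared 0 line(s) (total 0); column heights now [2 2 1 0 0], max=2
Drop 2: Z rot1 at col 3 lands with bottom-row=0; cleared 0 line(s) (total 0); column heights now [2 2 1 2 3], max=3
Drop 3: L rot0 at col 0 lands with bottom-row=2; cleared 0 line(s) (total 0); column heights now [3 3 4 2 3], max=4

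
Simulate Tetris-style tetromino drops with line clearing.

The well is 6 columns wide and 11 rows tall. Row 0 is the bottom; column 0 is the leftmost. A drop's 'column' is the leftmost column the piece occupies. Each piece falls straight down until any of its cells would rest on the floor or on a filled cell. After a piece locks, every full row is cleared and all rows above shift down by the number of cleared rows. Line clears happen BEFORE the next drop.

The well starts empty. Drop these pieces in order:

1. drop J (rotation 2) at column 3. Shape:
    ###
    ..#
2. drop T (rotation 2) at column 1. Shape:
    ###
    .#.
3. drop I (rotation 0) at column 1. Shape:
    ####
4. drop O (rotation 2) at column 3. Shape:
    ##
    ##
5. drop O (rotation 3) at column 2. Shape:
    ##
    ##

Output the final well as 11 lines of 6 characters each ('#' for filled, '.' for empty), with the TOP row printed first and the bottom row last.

Answer: ......
......
......
..##..
..##..
...##.
...##.
.####.
.###..
..####
.....#

Derivation:
Drop 1: J rot2 at col 3 lands with bottom-row=0; cleared 0 line(s) (total 0); column heights now [0 0 0 2 2 2], max=2
Drop 2: T rot2 at col 1 lands with bottom-row=1; cleared 0 line(s) (total 0); column heights now [0 3 3 3 2 2], max=3
Drop 3: I rot0 at col 1 lands with bottom-row=3; cleared 0 line(s) (total 0); column heights now [0 4 4 4 4 2], max=4
Drop 4: O rot2 at col 3 lands with bottom-row=4; cleared 0 line(s) (total 0); column heights now [0 4 4 6 6 2], max=6
Drop 5: O rot3 at col 2 lands with bottom-row=6; cleared 0 line(s) (total 0); column heights now [0 4 8 8 6 2], max=8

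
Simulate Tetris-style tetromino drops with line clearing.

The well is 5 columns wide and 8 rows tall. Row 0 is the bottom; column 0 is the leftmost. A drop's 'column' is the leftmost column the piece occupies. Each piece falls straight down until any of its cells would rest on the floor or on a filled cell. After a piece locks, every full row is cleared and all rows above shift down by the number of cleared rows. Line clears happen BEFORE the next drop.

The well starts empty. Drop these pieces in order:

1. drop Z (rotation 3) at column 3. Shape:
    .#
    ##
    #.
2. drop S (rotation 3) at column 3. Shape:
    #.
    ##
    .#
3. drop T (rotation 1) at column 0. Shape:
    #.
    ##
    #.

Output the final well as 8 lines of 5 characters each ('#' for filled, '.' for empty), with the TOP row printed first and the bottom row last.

Answer: .....
.....
...#.
...##
....#
#...#
##.##
#..#.

Derivation:
Drop 1: Z rot3 at col 3 lands with bottom-row=0; cleared 0 line(s) (total 0); column heights now [0 0 0 2 3], max=3
Drop 2: S rot3 at col 3 lands with bottom-row=3; cleared 0 line(s) (total 0); column heights now [0 0 0 6 5], max=6
Drop 3: T rot1 at col 0 lands with bottom-row=0; cleared 0 line(s) (total 0); column heights now [3 2 0 6 5], max=6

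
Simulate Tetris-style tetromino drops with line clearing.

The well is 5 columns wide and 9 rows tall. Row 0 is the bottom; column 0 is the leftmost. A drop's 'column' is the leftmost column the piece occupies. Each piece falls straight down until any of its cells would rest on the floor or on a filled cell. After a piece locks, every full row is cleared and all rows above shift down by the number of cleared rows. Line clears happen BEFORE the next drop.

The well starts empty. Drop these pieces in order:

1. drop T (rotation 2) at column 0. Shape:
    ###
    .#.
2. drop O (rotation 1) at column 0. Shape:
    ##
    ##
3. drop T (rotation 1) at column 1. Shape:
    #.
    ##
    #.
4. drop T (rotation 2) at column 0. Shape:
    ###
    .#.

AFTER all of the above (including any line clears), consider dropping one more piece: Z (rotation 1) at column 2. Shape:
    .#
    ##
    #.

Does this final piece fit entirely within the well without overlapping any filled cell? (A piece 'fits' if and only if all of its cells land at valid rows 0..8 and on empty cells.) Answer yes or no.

Drop 1: T rot2 at col 0 lands with bottom-row=0; cleared 0 line(s) (total 0); column heights now [2 2 2 0 0], max=2
Drop 2: O rot1 at col 0 lands with bottom-row=2; cleared 0 line(s) (total 0); column heights now [4 4 2 0 0], max=4
Drop 3: T rot1 at col 1 lands with bottom-row=4; cleared 0 line(s) (total 0); column heights now [4 7 6 0 0], max=7
Drop 4: T rot2 at col 0 lands with bottom-row=7; cleared 0 line(s) (total 0); column heights now [9 9 9 0 0], max=9
Test piece Z rot1 at col 2 (width 2): heights before test = [9 9 9 0 0]; fits = False

Answer: no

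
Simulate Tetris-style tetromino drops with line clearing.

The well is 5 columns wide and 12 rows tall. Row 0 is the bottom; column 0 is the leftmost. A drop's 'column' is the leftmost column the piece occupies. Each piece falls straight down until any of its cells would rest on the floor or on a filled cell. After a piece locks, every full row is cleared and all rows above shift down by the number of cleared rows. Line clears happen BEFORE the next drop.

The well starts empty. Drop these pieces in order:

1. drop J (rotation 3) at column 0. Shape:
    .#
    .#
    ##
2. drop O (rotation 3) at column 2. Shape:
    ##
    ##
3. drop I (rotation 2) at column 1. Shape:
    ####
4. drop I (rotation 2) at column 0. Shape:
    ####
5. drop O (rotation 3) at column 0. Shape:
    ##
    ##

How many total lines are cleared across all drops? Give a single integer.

Drop 1: J rot3 at col 0 lands with bottom-row=0; cleared 0 line(s) (total 0); column heights now [1 3 0 0 0], max=3
Drop 2: O rot3 at col 2 lands with bottom-row=0; cleared 0 line(s) (total 0); column heights now [1 3 2 2 0], max=3
Drop 3: I rot2 at col 1 lands with bottom-row=3; cleared 0 line(s) (total 0); column heights now [1 4 4 4 4], max=4
Drop 4: I rot2 at col 0 lands with bottom-row=4; cleared 0 line(s) (total 0); column heights now [5 5 5 5 4], max=5
Drop 5: O rot3 at col 0 lands with bottom-row=5; cleared 0 line(s) (total 0); column heights now [7 7 5 5 4], max=7

Answer: 0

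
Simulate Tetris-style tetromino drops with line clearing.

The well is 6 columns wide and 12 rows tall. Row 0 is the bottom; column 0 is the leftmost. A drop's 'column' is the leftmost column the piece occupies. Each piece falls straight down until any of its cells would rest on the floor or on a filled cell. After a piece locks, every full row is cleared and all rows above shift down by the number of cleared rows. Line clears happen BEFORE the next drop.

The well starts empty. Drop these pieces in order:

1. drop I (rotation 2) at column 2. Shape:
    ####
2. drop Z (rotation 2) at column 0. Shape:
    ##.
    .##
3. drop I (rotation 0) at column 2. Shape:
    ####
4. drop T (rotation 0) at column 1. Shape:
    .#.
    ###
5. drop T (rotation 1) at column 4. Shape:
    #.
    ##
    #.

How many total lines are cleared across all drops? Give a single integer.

Answer: 1

Derivation:
Drop 1: I rot2 at col 2 lands with bottom-row=0; cleared 0 line(s) (total 0); column heights now [0 0 1 1 1 1], max=1
Drop 2: Z rot2 at col 0 lands with bottom-row=1; cleared 0 line(s) (total 0); column heights now [3 3 2 1 1 1], max=3
Drop 3: I rot0 at col 2 lands with bottom-row=2; cleared 1 line(s) (total 1); column heights now [0 2 2 1 1 1], max=2
Drop 4: T rot0 at col 1 lands with bottom-row=2; cleared 0 line(s) (total 1); column heights now [0 3 4 3 1 1], max=4
Drop 5: T rot1 at col 4 lands with bottom-row=1; cleared 0 line(s) (total 1); column heights now [0 3 4 3 4 3], max=4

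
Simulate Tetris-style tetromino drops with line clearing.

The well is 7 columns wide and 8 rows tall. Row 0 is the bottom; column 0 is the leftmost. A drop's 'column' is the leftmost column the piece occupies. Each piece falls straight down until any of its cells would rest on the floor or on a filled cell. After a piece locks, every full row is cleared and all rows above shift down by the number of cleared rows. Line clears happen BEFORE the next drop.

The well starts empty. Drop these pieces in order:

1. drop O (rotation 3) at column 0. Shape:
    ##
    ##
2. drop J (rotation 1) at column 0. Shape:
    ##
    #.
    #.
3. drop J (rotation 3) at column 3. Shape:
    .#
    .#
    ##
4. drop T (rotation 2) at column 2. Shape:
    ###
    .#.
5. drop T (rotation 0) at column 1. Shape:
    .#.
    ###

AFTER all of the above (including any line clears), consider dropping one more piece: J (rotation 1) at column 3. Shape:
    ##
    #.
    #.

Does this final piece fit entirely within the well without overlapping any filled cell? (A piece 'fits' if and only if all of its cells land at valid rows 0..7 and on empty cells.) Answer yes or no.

Drop 1: O rot3 at col 0 lands with bottom-row=0; cleared 0 line(s) (total 0); column heights now [2 2 0 0 0 0 0], max=2
Drop 2: J rot1 at col 0 lands with bottom-row=2; cleared 0 line(s) (total 0); column heights now [5 5 0 0 0 0 0], max=5
Drop 3: J rot3 at col 3 lands with bottom-row=0; cleared 0 line(s) (total 0); column heights now [5 5 0 1 3 0 0], max=5
Drop 4: T rot2 at col 2 lands with bottom-row=2; cleared 0 line(s) (total 0); column heights now [5 5 4 4 4 0 0], max=5
Drop 5: T rot0 at col 1 lands with bottom-row=5; cleared 0 line(s) (total 0); column heights now [5 6 7 6 4 0 0], max=7
Test piece J rot1 at col 3 (width 2): heights before test = [5 6 7 6 4 0 0]; fits = False

Answer: no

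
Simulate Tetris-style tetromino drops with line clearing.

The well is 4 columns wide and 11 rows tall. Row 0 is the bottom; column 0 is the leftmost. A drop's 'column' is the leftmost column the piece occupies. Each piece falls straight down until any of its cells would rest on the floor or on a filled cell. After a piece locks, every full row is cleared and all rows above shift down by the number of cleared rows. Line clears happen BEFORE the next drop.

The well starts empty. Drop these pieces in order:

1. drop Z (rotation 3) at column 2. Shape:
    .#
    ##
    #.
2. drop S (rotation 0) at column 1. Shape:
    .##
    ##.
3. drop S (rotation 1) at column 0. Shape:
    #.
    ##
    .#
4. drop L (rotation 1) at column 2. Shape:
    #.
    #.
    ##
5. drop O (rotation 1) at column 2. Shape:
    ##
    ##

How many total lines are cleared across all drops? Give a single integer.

Drop 1: Z rot3 at col 2 lands with bottom-row=0; cleared 0 line(s) (total 0); column heights now [0 0 2 3], max=3
Drop 2: S rot0 at col 1 lands with bottom-row=2; cleared 0 line(s) (total 0); column heights now [0 3 4 4], max=4
Drop 3: S rot1 at col 0 lands with bottom-row=3; cleared 0 line(s) (total 0); column heights now [6 5 4 4], max=6
Drop 4: L rot1 at col 2 lands with bottom-row=4; cleared 1 line(s) (total 1); column heights now [5 4 6 4], max=6
Drop 5: O rot1 at col 2 lands with bottom-row=6; cleared 0 line(s) (total 1); column heights now [5 4 8 8], max=8

Answer: 1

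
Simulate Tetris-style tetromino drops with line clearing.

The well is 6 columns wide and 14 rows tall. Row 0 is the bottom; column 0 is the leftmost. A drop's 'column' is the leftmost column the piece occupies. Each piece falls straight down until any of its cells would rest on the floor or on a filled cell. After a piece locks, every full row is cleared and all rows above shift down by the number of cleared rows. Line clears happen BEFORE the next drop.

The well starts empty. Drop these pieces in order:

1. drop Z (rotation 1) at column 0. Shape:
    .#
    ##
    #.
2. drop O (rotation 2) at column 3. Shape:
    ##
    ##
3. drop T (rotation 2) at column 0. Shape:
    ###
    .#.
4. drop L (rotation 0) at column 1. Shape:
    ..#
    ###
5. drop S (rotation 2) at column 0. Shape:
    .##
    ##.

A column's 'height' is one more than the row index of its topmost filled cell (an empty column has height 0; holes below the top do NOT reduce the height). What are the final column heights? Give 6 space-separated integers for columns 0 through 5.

Drop 1: Z rot1 at col 0 lands with bottom-row=0; cleared 0 line(s) (total 0); column heights now [2 3 0 0 0 0], max=3
Drop 2: O rot2 at col 3 lands with bottom-row=0; cleared 0 line(s) (total 0); column heights now [2 3 0 2 2 0], max=3
Drop 3: T rot2 at col 0 lands with bottom-row=3; cleared 0 line(s) (total 0); column heights now [5 5 5 2 2 0], max=5
Drop 4: L rot0 at col 1 lands with bottom-row=5; cleared 0 line(s) (total 0); column heights now [5 6 6 7 2 0], max=7
Drop 5: S rot2 at col 0 lands with bottom-row=6; cleared 0 line(s) (total 0); column heights now [7 8 8 7 2 0], max=8

Answer: 7 8 8 7 2 0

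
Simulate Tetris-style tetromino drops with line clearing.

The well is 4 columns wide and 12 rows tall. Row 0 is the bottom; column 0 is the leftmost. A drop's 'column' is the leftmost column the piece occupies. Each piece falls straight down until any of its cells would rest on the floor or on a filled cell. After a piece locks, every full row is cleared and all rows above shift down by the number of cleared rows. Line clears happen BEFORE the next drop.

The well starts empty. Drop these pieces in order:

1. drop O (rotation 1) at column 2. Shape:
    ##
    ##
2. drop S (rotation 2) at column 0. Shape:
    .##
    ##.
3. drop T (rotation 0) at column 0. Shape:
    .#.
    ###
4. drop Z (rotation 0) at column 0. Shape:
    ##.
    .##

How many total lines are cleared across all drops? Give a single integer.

Drop 1: O rot1 at col 2 lands with bottom-row=0; cleared 0 line(s) (total 0); column heights now [0 0 2 2], max=2
Drop 2: S rot2 at col 0 lands with bottom-row=1; cleared 1 line(s) (total 1); column heights now [0 2 2 1], max=2
Drop 3: T rot0 at col 0 lands with bottom-row=2; cleared 0 line(s) (total 1); column heights now [3 4 3 1], max=4
Drop 4: Z rot0 at col 0 lands with bottom-row=4; cleared 0 line(s) (total 1); column heights now [6 6 5 1], max=6

Answer: 1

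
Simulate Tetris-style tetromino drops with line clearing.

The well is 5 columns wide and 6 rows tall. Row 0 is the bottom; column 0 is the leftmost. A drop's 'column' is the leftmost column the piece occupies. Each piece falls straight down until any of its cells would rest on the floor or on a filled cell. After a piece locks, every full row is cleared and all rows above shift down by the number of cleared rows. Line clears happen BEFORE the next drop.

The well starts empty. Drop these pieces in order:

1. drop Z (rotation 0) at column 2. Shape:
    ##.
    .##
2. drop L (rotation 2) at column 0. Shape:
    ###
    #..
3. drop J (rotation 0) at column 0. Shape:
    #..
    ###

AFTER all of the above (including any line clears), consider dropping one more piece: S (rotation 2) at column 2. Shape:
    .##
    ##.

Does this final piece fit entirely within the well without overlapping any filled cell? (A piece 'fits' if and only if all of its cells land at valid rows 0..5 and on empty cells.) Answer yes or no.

Answer: yes

Derivation:
Drop 1: Z rot0 at col 2 lands with bottom-row=0; cleared 0 line(s) (total 0); column heights now [0 0 2 2 1], max=2
Drop 2: L rot2 at col 0 lands with bottom-row=1; cleared 0 line(s) (total 0); column heights now [3 3 3 2 1], max=3
Drop 3: J rot0 at col 0 lands with bottom-row=3; cleared 0 line(s) (total 0); column heights now [5 4 4 2 1], max=5
Test piece S rot2 at col 2 (width 3): heights before test = [5 4 4 2 1]; fits = True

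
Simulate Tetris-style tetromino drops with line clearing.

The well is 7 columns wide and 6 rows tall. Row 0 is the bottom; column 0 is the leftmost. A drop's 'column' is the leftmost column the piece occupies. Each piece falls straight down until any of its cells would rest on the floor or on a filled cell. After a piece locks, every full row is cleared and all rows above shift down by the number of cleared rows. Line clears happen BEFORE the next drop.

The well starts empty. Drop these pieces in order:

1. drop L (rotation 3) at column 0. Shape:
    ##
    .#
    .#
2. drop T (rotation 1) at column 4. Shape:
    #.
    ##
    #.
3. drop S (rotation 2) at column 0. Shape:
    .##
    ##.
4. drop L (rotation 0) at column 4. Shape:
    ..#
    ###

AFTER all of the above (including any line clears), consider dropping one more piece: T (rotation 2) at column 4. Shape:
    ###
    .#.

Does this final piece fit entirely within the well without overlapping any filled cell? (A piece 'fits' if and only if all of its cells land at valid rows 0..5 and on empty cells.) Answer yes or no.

Answer: yes

Derivation:
Drop 1: L rot3 at col 0 lands with bottom-row=0; cleared 0 line(s) (total 0); column heights now [3 3 0 0 0 0 0], max=3
Drop 2: T rot1 at col 4 lands with bottom-row=0; cleared 0 line(s) (total 0); column heights now [3 3 0 0 3 2 0], max=3
Drop 3: S rot2 at col 0 lands with bottom-row=3; cleared 0 line(s) (total 0); column heights now [4 5 5 0 3 2 0], max=5
Drop 4: L rot0 at col 4 lands with bottom-row=3; cleared 0 line(s) (total 0); column heights now [4 5 5 0 4 4 5], max=5
Test piece T rot2 at col 4 (width 3): heights before test = [4 5 5 0 4 4 5]; fits = True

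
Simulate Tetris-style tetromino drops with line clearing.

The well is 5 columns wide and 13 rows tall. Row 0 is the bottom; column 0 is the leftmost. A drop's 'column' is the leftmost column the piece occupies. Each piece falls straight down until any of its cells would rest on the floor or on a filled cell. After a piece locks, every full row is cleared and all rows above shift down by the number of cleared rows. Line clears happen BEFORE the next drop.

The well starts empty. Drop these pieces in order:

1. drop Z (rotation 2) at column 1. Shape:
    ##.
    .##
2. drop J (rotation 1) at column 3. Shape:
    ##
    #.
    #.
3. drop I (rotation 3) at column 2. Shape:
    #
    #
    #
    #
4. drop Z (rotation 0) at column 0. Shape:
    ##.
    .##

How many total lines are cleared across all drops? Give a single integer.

Drop 1: Z rot2 at col 1 lands with bottom-row=0; cleared 0 line(s) (total 0); column heights now [0 2 2 1 0], max=2
Drop 2: J rot1 at col 3 lands with bottom-row=1; cleared 0 line(s) (total 0); column heights now [0 2 2 4 4], max=4
Drop 3: I rot3 at col 2 lands with bottom-row=2; cleared 0 line(s) (total 0); column heights now [0 2 6 4 4], max=6
Drop 4: Z rot0 at col 0 lands with bottom-row=6; cleared 0 line(s) (total 0); column heights now [8 8 7 4 4], max=8

Answer: 0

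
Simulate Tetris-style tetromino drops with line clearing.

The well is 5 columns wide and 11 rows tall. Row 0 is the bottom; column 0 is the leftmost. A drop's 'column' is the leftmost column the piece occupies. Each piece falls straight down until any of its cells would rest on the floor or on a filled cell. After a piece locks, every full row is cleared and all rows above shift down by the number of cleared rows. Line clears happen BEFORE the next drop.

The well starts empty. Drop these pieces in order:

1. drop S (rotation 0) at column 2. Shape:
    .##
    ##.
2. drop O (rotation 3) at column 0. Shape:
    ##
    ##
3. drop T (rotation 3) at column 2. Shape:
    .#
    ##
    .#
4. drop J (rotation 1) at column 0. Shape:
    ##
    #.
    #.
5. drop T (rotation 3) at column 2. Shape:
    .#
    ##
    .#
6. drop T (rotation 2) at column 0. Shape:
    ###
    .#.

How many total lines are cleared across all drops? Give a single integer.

Answer: 0

Derivation:
Drop 1: S rot0 at col 2 lands with bottom-row=0; cleared 0 line(s) (total 0); column heights now [0 0 1 2 2], max=2
Drop 2: O rot3 at col 0 lands with bottom-row=0; cleared 0 line(s) (total 0); column heights now [2 2 1 2 2], max=2
Drop 3: T rot3 at col 2 lands with bottom-row=2; cleared 0 line(s) (total 0); column heights now [2 2 4 5 2], max=5
Drop 4: J rot1 at col 0 lands with bottom-row=2; cleared 0 line(s) (total 0); column heights now [5 5 4 5 2], max=5
Drop 5: T rot3 at col 2 lands with bottom-row=5; cleared 0 line(s) (total 0); column heights now [5 5 7 8 2], max=8
Drop 6: T rot2 at col 0 lands with bottom-row=6; cleared 0 line(s) (total 0); column heights now [8 8 8 8 2], max=8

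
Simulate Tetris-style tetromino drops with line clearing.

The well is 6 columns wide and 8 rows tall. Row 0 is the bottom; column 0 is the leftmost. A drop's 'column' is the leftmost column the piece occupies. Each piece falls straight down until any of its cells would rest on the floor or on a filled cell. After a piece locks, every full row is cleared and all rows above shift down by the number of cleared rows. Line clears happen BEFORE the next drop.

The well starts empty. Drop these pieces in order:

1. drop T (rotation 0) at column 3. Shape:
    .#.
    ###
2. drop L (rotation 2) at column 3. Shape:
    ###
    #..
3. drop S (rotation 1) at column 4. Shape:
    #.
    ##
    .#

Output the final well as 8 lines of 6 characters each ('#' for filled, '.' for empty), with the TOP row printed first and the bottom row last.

Drop 1: T rot0 at col 3 lands with bottom-row=0; cleared 0 line(s) (total 0); column heights now [0 0 0 1 2 1], max=2
Drop 2: L rot2 at col 3 lands with bottom-row=1; cleared 0 line(s) (total 0); column heights now [0 0 0 3 3 3], max=3
Drop 3: S rot1 at col 4 lands with bottom-row=3; cleared 0 line(s) (total 0); column heights now [0 0 0 3 6 5], max=6

Answer: ......
......
....#.
....##
.....#
...###
...##.
...###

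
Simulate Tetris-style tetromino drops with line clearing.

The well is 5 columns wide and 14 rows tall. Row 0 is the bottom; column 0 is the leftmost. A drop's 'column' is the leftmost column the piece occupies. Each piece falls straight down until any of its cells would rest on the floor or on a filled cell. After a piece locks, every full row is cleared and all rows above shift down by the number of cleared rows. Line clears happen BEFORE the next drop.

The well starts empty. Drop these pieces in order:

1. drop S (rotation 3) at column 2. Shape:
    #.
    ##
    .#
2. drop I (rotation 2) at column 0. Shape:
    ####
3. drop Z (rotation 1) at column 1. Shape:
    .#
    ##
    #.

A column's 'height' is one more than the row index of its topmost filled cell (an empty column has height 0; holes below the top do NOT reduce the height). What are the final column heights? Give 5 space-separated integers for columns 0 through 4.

Answer: 4 6 7 4 0

Derivation:
Drop 1: S rot3 at col 2 lands with bottom-row=0; cleared 0 line(s) (total 0); column heights now [0 0 3 2 0], max=3
Drop 2: I rot2 at col 0 lands with bottom-row=3; cleared 0 line(s) (total 0); column heights now [4 4 4 4 0], max=4
Drop 3: Z rot1 at col 1 lands with bottom-row=4; cleared 0 line(s) (total 0); column heights now [4 6 7 4 0], max=7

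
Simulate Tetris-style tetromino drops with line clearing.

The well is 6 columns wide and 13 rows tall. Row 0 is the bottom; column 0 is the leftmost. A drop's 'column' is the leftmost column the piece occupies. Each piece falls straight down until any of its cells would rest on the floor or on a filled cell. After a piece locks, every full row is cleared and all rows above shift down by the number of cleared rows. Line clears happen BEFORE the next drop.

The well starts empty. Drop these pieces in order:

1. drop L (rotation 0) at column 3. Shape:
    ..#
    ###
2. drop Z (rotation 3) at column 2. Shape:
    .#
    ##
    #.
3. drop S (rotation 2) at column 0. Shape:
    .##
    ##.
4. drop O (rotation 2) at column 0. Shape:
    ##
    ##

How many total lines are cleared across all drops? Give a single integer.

Answer: 0

Derivation:
Drop 1: L rot0 at col 3 lands with bottom-row=0; cleared 0 line(s) (total 0); column heights now [0 0 0 1 1 2], max=2
Drop 2: Z rot3 at col 2 lands with bottom-row=0; cleared 0 line(s) (total 0); column heights now [0 0 2 3 1 2], max=3
Drop 3: S rot2 at col 0 lands with bottom-row=1; cleared 0 line(s) (total 0); column heights now [2 3 3 3 1 2], max=3
Drop 4: O rot2 at col 0 lands with bottom-row=3; cleared 0 line(s) (total 0); column heights now [5 5 3 3 1 2], max=5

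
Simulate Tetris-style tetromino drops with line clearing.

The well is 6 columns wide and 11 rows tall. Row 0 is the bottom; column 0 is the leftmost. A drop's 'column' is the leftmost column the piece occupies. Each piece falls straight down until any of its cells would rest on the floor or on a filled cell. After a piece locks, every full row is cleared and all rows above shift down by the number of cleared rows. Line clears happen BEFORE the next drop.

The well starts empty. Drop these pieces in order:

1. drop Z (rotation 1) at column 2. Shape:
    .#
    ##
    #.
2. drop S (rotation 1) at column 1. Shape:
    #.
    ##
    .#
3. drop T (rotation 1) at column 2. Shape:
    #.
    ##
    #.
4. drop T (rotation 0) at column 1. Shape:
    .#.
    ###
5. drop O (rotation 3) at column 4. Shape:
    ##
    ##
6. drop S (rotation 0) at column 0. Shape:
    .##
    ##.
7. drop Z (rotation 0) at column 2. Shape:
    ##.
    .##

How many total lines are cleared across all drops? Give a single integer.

Drop 1: Z rot1 at col 2 lands with bottom-row=0; cleared 0 line(s) (total 0); column heights now [0 0 2 3 0 0], max=3
Drop 2: S rot1 at col 1 lands with bottom-row=2; cleared 0 line(s) (total 0); column heights now [0 5 4 3 0 0], max=5
Drop 3: T rot1 at col 2 lands with bottom-row=4; cleared 0 line(s) (total 0); column heights now [0 5 7 6 0 0], max=7
Drop 4: T rot0 at col 1 lands with bottom-row=7; cleared 0 line(s) (total 0); column heights now [0 8 9 8 0 0], max=9
Drop 5: O rot3 at col 4 lands with bottom-row=0; cleared 0 line(s) (total 0); column heights now [0 8 9 8 2 2], max=9
Drop 6: S rot0 at col 0 lands with bottom-row=8; cleared 0 line(s) (total 0); column heights now [9 10 10 8 2 2], max=10
Drop 7: Z rot0 at col 2 lands with bottom-row=9; cleared 0 line(s) (total 0); column heights now [9 10 11 11 10 2], max=11

Answer: 0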